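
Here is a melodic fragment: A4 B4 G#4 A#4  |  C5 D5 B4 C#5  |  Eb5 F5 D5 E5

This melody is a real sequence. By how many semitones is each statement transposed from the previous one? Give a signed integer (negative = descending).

The 4-note cells begin on A4, C5, Eb5 — each up a 3rd from the last.
Counting half-steps from A4 to C5: 3.

3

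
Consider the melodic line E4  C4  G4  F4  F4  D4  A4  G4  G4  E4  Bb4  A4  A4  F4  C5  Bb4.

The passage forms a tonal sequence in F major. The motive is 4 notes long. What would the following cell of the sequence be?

With a 4-note motive the entries are E4, F4, G4, A4, each up a 2nd from the previous.
Statement 5 starts on Bb4 and keeps the same diatonic contour: Bb4 G4 D5 C5.

Bb4 G4 D5 C5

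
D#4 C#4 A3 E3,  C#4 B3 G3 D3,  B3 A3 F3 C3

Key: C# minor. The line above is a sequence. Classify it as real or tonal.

Each cell has the same semitone pattern (-2, -4, -5) — intervals are preserved exactly.
And G3 lies outside C# minor, so the sequence is real rather than tonal.

real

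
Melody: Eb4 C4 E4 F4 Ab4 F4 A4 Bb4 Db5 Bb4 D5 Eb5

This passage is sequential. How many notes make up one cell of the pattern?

4

Try groups of 4 (3 cells in 12 notes):
Eb4 C4 E4 F4 | Ab4 F4 A4 Bb4 | Db5 Bb4 D5 Eb5
Each cell is the previous one up a 4th — so the unit is 4 notes.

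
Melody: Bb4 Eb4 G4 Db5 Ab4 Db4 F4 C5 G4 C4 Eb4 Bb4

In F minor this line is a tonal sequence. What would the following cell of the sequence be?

Unit = 4 notes; the statements start on Bb4, Ab4, G4, moving down a 2nd each time.
From F4 the diatonic shape gives F4 Bb3 Db4 Ab4.

F4 Bb3 Db4 Ab4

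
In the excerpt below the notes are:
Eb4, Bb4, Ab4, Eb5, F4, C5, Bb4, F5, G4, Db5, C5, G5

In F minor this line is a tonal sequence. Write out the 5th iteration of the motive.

Bb4 F5 Eb5 Bb5

Taking 4-note groups, the heads are Eb4, F4, G4: the pattern moves up a 2nd.
Continuing the starts: Ab4 → Bb4.
From Bb4 the diatonic shape gives Bb4 F5 Eb5 Bb5.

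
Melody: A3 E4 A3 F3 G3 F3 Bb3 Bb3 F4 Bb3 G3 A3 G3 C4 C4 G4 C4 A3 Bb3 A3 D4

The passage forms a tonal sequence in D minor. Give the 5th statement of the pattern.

E4 Bb4 E4 C4 D4 C4 F4

With a 7-note motive the entries are A3, Bb3, C4, each up a 2nd from the previous.
Extending up a 2nd: D4 → E4.
So cell 5 is E4 Bb4 E4 C4 D4 C4 F4.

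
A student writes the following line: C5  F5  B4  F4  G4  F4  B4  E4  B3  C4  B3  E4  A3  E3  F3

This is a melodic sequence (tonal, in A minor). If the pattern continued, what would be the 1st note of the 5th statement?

A2

The unit is 5 notes. Position-1 pitches of the 3 shown cells: C5, F4, B3.
Extending down a 5th: E3 → A2.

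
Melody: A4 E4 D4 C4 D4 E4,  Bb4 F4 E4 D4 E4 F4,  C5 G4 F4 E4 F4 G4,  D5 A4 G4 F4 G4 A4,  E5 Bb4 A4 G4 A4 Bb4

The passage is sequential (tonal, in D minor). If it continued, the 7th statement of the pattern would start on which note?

With a 6-note motive the entries are A4, Bb4, C5, D5, E5, each up a 2nd from the previous.
Extending the heads up a 2nd: F5 → G5.

G5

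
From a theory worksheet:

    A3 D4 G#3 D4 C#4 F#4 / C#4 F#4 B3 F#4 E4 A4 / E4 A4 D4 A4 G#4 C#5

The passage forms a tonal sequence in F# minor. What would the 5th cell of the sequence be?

The 6-note cells begin on A3, C#4, E4 — each up a 3rd from the last.
Carrying on: G#4 → B4.
Statement 5 starts on B4 and keeps the same diatonic contour: B4 E5 A4 E5 D5 G#5.

B4 E5 A4 E5 D5 G#5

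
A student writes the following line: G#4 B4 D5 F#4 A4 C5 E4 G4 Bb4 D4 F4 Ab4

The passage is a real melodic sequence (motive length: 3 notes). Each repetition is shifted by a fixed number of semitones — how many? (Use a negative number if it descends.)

-2

The 3-note cells begin on G#4, F#4, E4, D4 — each down a 2nd from the last.
G#4→F#4 is 66 − 68 = -2 semitones.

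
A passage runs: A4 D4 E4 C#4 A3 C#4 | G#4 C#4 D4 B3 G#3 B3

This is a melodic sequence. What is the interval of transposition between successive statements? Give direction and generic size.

The 6-note cells begin on A4, G#4 — each down a 2nd from the last.
From A4 to G#4: down a 2nd.

down a 2nd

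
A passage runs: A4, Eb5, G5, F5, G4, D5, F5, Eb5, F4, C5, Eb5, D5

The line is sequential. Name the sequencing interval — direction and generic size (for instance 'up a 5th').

down a 2nd

With a 4-note motive the entries are A4, G4, F4, each down a 2nd from the previous.
From A4 to G4: down a 2nd.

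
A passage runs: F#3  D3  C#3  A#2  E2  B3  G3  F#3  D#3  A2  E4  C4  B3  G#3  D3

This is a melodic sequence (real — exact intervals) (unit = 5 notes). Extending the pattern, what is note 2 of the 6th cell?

Eb5

The unit is 5 notes. Position-2 pitches of the 3 shown cells: D3, G3, C4.
Each moves up a 4th. Continuing: F4 → Bb4 → Eb5.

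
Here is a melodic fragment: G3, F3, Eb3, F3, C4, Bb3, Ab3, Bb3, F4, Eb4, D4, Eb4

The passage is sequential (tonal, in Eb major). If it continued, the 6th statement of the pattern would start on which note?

Taking 4-note groups, the heads are G3, C4, F4: the pattern moves up a 4th.
Continuing: Bb4 → Eb5 → Ab5. Statement 6 starts on Ab5.

Ab5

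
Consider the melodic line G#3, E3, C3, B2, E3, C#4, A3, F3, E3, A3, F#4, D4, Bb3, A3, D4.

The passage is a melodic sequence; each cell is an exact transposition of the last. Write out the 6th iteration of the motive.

The 5-note cells begin on G#3, C#4, F#4 — each up a 4th from the last.
Carrying on: B4 → E5 → A5.
Statement 6 starts on A5 and keeps the same exact contour: A5 F5 Db5 C5 F5.

A5 F5 Db5 C5 F5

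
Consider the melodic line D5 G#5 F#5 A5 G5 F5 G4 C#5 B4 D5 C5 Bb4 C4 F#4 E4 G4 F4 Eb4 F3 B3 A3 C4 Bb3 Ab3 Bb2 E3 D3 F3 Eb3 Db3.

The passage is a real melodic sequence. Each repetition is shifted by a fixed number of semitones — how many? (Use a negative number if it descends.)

-7

Unit = 6 notes; the statements start on D5, G4, C4, F3, Bb2, moving down a 5th each time.
Counting half-steps from D5 to G4: -7.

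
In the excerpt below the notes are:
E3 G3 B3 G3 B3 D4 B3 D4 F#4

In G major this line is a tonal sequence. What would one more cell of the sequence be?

D4 F#4 A4

The 3-note cells begin on E3, G3, B3 — each up a 3rd from the last.
Statement 4 starts on D4 and keeps the same diatonic contour: D4 F#4 A4.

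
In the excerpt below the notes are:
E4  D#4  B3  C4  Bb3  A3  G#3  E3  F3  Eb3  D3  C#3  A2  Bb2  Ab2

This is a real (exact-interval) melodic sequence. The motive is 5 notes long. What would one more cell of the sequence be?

G2 F#2 D2 Eb2 Db2

Unit = 5 notes; the statements start on E4, A3, D3, moving down a 5th each time.
From G2 the exact shape gives G2 F#2 D2 Eb2 Db2.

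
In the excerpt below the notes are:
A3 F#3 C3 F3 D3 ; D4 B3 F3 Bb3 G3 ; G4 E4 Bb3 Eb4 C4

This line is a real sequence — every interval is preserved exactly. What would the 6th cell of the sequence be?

The 5-note cells begin on A3, D4, G4 — each up a 4th from the last.
Continuing the starts: C5 → F5 → Bb5.
Statement 6 starts on Bb5 and keeps the same exact contour: Bb5 G5 Db5 Gb5 Eb5.

Bb5 G5 Db5 Gb5 Eb5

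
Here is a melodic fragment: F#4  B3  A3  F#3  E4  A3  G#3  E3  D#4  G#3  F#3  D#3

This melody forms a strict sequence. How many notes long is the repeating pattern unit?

There are 12 notes; a 4-note unit gives 3 cells:
F#4 B3 A3 F#3 | E4 A3 G#3 E3 | D#4 G#3 F#3 D#3
Every group is a transposition down a 2nd of the one before; no shorter unit works.

4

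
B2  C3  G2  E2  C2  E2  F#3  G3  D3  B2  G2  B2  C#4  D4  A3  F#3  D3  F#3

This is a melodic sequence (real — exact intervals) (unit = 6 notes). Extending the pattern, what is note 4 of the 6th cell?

D#5

The unit is 6 notes. Position-4 pitches of the 3 shown cells: E2, B2, F#3.
Extending up a 5th: C#4 → G#4 → D#5.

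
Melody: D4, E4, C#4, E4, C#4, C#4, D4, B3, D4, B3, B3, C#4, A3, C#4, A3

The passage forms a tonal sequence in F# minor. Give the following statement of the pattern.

A3 B3 G#3 B3 G#3

With a 5-note motive the entries are D4, C#4, B3, each down a 2nd from the previous.
Statement 4 starts on A3 and keeps the same diatonic contour: A3 B3 G#3 B3 G#3.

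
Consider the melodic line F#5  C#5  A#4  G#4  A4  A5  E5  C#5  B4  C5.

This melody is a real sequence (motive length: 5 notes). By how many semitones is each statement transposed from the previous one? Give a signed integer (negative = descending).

With a 5-note motive the entries are F#5, A5, each up a 3rd from the previous.
Counting half-steps from F#5 to A5: 3.

3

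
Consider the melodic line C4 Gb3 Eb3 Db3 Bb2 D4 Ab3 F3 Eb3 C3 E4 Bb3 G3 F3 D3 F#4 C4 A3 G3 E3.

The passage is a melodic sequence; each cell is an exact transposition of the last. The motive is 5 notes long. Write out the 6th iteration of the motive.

The 5-note cells begin on C4, D4, E4, F#4 — each up a 2nd from the last.
Extending up a 2nd: G#4 → A#4.
From A#4 the exact shape gives A#4 E4 C#4 B3 G#3.

A#4 E4 C#4 B3 G#3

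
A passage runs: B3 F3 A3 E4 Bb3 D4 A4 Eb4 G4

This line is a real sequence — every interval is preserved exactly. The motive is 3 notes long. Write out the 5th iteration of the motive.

Taking 3-note groups, the heads are B3, E4, A4: the pattern moves up a 4th.
Extending up a 4th: D5 → G5.
Statement 5 starts on G5 and keeps the same exact contour: G5 Db5 F5.

G5 Db5 F5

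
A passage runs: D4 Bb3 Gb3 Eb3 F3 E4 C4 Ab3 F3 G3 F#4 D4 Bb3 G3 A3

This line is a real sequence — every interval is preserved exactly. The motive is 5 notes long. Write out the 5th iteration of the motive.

With a 5-note motive the entries are D4, E4, F#4, each up a 2nd from the previous.
Continuing the starts: G#4 → A#4.
Statement 5 starts on A#4 and keeps the same exact contour: A#4 F#4 D4 B3 C#4.

A#4 F#4 D4 B3 C#4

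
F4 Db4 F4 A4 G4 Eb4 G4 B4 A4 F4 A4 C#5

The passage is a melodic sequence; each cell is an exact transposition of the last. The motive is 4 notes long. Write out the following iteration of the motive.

B4 G4 B4 D#5

With a 4-note motive the entries are F4, G4, A4, each up a 2nd from the previous.
Statement 4 starts on B4 and keeps the same exact contour: B4 G4 B4 D#5.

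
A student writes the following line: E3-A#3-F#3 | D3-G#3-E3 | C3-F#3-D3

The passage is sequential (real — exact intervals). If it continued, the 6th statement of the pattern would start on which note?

The 3-note cells begin on E3, D3, C3 — each down a 2nd from the last.
Extending the heads down a 2nd: Bb2 → Ab2 → Gb2.

Gb2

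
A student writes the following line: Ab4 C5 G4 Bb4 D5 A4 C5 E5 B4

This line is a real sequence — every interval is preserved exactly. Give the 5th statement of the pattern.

Taking 3-note groups, the heads are Ab4, Bb4, C5: the pattern moves up a 2nd.
Carrying on: D5 → E5.
From E5 the exact shape gives E5 G#5 D#5.

E5 G#5 D#5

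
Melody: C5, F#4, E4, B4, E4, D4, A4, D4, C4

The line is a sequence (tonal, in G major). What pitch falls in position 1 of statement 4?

Grouping in 3s, the 1st note of each cell is C5, B4, A4.
Each moves down a 2nd; the next is G4.

G4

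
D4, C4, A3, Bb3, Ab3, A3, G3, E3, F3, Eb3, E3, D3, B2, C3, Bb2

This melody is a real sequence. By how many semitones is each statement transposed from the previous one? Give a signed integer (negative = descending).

-5

Taking 5-note groups, the heads are D4, A3, E3: the pattern moves down a 4th.
Counting half-steps from D4 to A3: -5.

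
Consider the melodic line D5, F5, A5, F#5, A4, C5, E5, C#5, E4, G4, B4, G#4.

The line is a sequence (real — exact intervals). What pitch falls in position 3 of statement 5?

C#4

With 4-note cells, note 3 of each statement runs A5, E5, B4.
Each moves down a 4th. Continuing: F#4 → C#4.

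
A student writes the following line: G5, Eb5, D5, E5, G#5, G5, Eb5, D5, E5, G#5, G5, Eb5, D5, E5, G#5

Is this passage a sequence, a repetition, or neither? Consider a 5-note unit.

Each 5-note cell is identical (G5 Eb5 D5 E5 G#5), restated at the same pitch.

repetition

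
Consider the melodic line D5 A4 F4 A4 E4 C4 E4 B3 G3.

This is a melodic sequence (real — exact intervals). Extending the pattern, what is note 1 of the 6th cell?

C#3

Grouping in 3s, the 1st note of each cell is D5, A4, E4.
Extending down a 4th: B3 → F#3 → C#3.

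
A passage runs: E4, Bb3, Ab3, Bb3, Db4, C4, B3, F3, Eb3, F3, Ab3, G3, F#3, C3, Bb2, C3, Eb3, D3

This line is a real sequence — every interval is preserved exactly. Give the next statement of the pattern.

C#3 G2 F2 G2 Bb2 A2

The 6-note cells begin on E4, B3, F#3 — each down a 4th from the last.
Statement 4 starts on C#3 and keeps the same exact contour: C#3 G2 F2 G2 Bb2 A2.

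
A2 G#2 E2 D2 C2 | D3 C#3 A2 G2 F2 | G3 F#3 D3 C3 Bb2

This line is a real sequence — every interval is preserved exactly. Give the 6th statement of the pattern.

Bb4 A4 F4 Eb4 Db4

With a 5-note motive the entries are A2, D3, G3, each up a 4th from the previous.
Extending up a 4th: C4 → F4 → Bb4.
From Bb4 the exact shape gives Bb4 A4 F4 Eb4 Db4.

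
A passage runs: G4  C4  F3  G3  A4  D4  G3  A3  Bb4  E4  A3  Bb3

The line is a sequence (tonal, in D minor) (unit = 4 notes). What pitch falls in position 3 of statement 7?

The unit is 4 notes. Position-3 pitches of the 3 shown cells: F3, G3, A3.
Extending up a 2nd: Bb3 → C4 → D4 → E4.

E4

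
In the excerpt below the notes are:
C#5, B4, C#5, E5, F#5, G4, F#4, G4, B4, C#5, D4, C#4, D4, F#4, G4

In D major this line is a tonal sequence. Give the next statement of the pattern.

A3 G3 A3 C#4 D4

The 5-note cells begin on C#5, G4, D4 — each down a 4th from the last.
Statement 4 starts on A3 and keeps the same diatonic contour: A3 G3 A3 C#4 D4.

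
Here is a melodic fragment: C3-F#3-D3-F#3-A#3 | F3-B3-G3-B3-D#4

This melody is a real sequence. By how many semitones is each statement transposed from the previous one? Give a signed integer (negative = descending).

5

The 5-note cells begin on C3, F3 — each up a 4th from the last.
C3→F3 is 53 − 48 = 5 semitones.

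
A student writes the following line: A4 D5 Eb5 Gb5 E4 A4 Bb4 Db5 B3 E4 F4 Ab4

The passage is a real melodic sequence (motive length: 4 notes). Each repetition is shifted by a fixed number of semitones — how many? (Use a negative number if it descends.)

Unit = 4 notes; the statements start on A4, E4, B3, moving down a 4th each time.
A4→E4 is 64 − 69 = -5 semitones.

-5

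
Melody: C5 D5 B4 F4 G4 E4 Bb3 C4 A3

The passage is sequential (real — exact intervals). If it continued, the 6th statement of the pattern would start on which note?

Db2

Taking 3-note groups, the heads are C5, F4, Bb3: the pattern moves down a 5th.
Extending the heads down a 5th: Eb3 → Ab2 → Db2.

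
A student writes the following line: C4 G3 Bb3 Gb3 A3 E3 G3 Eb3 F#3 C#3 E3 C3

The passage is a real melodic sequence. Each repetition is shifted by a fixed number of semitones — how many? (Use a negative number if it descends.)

-3

Taking 4-note groups, the heads are C4, A3, F#3: the pattern moves down a 3rd.
C4 to A3 spans -3 semitones.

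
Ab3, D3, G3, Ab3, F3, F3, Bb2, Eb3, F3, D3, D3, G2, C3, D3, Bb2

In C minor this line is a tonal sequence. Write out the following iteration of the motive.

Bb2 Eb2 Ab2 Bb2 G2

Unit = 5 notes; the statements start on Ab3, F3, D3, moving down a 3rd each time.
So cell 4 is Bb2 Eb2 Ab2 Bb2 G2.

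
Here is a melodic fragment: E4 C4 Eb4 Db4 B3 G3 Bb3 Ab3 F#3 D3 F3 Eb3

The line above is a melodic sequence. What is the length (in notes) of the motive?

4

12 notes total. Splitting into 3 groups of 4:
E4 C4 Eb4 Db4 | B3 G3 Bb3 Ab3 | F#3 D3 F3 Eb3
That's a consistent down a 4th shift per cell, and no other grouping gives one.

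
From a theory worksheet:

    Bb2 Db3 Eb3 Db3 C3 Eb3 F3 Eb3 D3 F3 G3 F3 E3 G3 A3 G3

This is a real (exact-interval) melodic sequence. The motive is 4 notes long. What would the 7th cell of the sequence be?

A#3 C#4 D#4 C#4

The 4-note cells begin on Bb2, C3, D3, E3 — each up a 2nd from the last.
Carrying on: F#3 → G#3 → A#3.
So cell 7 is A#3 C#4 D#4 C#4.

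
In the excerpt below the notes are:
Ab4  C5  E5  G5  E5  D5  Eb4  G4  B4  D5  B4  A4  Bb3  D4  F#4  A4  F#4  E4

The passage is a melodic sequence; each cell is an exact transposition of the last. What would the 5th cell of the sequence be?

With a 6-note motive the entries are Ab4, Eb4, Bb3, each down a 4th from the previous.
Continuing the starts: F3 → C3.
From C3 the exact shape gives C3 E3 G#3 B3 G#3 F#3.

C3 E3 G#3 B3 G#3 F#3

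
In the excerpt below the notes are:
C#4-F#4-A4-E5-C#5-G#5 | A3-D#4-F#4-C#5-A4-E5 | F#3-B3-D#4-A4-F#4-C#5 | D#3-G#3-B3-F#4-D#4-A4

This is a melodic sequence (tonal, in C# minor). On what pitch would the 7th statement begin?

E2

With a 6-note motive the entries are C#4, A3, F#3, D#3, each down a 3rd from the previous.
Continuing: B2 → G#2 → E2. Statement 7 starts on E2.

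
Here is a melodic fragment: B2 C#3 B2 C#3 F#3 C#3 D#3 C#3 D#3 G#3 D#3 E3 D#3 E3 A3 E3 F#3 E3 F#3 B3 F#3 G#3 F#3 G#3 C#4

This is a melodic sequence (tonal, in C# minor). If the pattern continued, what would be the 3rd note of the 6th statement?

The unit is 5 notes. Position-3 pitches of the 5 shown cells: B2, C#3, D#3, E3, F#3.
From F#3, up a 2nd gives G#3.

G#3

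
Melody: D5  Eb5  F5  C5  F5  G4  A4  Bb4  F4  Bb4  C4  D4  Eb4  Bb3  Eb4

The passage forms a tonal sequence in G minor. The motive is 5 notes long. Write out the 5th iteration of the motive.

Bb2 C3 D3 A2 D3

Taking 5-note groups, the heads are D5, G4, C4: the pattern moves down a 5th.
Carrying on: F3 → Bb2.
Statement 5 starts on Bb2 and keeps the same diatonic contour: Bb2 C3 D3 A2 D3.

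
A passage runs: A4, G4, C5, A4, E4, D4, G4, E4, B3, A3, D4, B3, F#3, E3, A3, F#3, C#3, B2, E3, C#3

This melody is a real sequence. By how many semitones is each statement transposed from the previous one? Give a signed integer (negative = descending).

With a 4-note motive the entries are A4, E4, B3, F#3, C#3, each down a 4th from the previous.
Counting half-steps from A4 to E4: -5.

-5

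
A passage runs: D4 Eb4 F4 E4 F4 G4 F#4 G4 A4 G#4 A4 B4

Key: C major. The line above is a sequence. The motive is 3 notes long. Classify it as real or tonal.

real

Each cell has the same semitone pattern (1, 2) — intervals are preserved exactly.
And Eb4 lies outside C major, so the sequence is real rather than tonal.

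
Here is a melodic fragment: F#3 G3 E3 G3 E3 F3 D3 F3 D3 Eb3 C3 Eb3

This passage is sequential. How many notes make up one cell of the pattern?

4

Try groups of 4 (3 cells in 12 notes):
F#3 G3 E3 G3 | E3 F3 D3 F3 | D3 Eb3 C3 Eb3
Each cell is the previous one down a 2nd — so the unit is 4 notes.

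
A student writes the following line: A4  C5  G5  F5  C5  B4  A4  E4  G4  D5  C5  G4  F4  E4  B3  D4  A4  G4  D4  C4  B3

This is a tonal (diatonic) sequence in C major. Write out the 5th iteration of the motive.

C3 E3 B3 A3 E3 D3 C3

With a 7-note motive the entries are A4, E4, B3, each down a 4th from the previous.
Extending down a 4th: F3 → C3.
Statement 5 starts on C3 and keeps the same diatonic contour: C3 E3 B3 A3 E3 D3 C3.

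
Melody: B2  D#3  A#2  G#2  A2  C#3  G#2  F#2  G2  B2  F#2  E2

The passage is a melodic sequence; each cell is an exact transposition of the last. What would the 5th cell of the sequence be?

Eb2 G2 D2 C2

The 4-note cells begin on B2, A2, G2 — each down a 2nd from the last.
Extending down a 2nd: F2 → Eb2.
So cell 5 is Eb2 G2 D2 C2.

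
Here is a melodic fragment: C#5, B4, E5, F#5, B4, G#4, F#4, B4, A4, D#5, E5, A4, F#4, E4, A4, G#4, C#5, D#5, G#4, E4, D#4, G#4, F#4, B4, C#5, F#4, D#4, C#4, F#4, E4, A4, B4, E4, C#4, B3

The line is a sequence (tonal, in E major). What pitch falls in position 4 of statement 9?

Grouping in 7s, the 4th note of each cell is F#5, E5, D#5, C#5, B4.
Carrying that down a 2nd forward: A4 → G#4 → F#4 → E4.

E4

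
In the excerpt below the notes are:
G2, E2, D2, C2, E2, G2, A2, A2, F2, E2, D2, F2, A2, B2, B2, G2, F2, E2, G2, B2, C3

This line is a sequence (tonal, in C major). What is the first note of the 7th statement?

Unit = 7 notes; the statements start on G2, A2, B2, moving up a 2nd each time.
Extending the heads up a 2nd: C3 → D3 → E3 → F3.

F3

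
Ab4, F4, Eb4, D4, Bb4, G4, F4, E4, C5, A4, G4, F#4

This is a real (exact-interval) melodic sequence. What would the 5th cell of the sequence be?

E5 C#5 B4 A#4

Unit = 4 notes; the statements start on Ab4, Bb4, C5, moving up a 2nd each time.
Carrying on: D5 → E5.
Statement 5 starts on E5 and keeps the same exact contour: E5 C#5 B4 A#4.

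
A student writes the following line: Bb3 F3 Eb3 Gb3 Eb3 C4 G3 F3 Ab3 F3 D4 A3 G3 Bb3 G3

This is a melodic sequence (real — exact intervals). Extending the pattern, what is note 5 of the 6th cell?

The unit is 5 notes. Position-5 pitches of the 3 shown cells: Eb3, F3, G3.
Each moves up a 2nd. Continuing: A3 → B3 → C#4.

C#4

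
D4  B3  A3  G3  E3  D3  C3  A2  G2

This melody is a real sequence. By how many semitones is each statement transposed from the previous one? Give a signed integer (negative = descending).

-7

Unit = 3 notes; the statements start on D4, G3, C3, moving down a 5th each time.
D4 to G3 spans -7 semitones.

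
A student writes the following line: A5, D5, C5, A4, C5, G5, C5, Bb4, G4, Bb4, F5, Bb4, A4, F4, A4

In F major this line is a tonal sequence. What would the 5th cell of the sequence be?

D5 G4 F4 D4 F4

The 5-note cells begin on A5, G5, F5 — each down a 2nd from the last.
Extending down a 2nd: E5 → D5.
From D5 the diatonic shape gives D5 G4 F4 D4 F4.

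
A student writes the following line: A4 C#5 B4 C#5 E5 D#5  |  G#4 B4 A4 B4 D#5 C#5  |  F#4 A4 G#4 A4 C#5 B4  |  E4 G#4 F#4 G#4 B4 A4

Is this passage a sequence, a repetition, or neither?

Each 6-note cell is the previous one transposed down a 2nd.

sequence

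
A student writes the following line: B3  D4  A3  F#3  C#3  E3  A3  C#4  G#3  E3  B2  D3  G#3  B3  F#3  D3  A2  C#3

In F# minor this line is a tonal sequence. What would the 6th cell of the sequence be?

D3 F#3 C#3 A2 E2 G#2

Taking 6-note groups, the heads are B3, A3, G#3: the pattern moves down a 2nd.
Extending down a 2nd: F#3 → E3 → D3.
From D3 the diatonic shape gives D3 F#3 C#3 A2 E2 G#2.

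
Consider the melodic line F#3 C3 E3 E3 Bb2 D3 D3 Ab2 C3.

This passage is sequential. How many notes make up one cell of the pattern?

9 notes total. Splitting into 3 groups of 3:
F#3 C3 E3 | E3 Bb2 D3 | D3 Ab2 C3
Every group is a transposition down a 2nd of the one before; no shorter unit works.

3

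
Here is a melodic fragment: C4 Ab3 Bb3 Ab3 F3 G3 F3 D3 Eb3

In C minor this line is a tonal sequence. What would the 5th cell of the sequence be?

The 3-note cells begin on C4, Ab3, F3 — each down a 3rd from the last.
Carrying on: D3 → Bb2.
Statement 5 starts on Bb2 and keeps the same diatonic contour: Bb2 G2 Ab2.

Bb2 G2 Ab2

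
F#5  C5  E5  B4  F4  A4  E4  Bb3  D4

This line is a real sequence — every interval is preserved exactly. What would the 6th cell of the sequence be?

The 3-note cells begin on F#5, B4, E4 — each down a 5th from the last.
Continuing the starts: A3 → D3 → G2.
From G2 the exact shape gives G2 Db2 F2.

G2 Db2 F2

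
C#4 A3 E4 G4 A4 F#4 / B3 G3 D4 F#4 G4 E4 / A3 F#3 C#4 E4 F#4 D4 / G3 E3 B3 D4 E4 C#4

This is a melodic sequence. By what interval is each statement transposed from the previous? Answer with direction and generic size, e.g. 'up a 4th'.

The 6-note cells begin on C#4, B3, A3, G3 — each down a 2nd from the last.
C#4 to B3 is down a 2nd.

down a 2nd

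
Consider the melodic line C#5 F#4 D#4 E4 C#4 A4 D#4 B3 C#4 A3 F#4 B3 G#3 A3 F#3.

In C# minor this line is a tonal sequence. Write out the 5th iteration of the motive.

The 5-note cells begin on C#5, A4, F#4 — each down a 3rd from the last.
Continuing the starts: D#4 → B3.
So cell 5 is B3 E3 C#3 D#3 B2.

B3 E3 C#3 D#3 B2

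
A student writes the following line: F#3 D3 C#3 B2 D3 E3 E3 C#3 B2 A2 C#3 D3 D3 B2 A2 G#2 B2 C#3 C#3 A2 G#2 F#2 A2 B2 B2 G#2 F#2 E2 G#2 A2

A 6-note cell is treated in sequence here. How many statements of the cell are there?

30 notes in groups of 6 gives 30/6 = 5 statements.
Starts: F#3, E3, D3, C#3, B2 — each down a 2nd.

5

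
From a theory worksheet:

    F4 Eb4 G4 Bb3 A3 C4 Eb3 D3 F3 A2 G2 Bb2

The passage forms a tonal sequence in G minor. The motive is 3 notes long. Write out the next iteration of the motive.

D2 C2 Eb2

With a 3-note motive the entries are F4, Bb3, Eb3, A2, each down a 5th from the previous.
Statement 5 starts on D2 and keeps the same diatonic contour: D2 C2 Eb2.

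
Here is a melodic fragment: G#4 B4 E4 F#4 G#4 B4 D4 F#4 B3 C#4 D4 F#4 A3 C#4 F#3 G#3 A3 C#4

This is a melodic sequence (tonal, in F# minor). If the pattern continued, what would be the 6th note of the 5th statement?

With 6-note cells, note 6 of each statement runs B4, F#4, C#4.
Carrying that down a 4th forward: G#3 → D3.

D3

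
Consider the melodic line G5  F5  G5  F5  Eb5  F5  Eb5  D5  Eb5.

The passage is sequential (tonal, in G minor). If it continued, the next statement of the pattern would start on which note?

The 3-note cells begin on G5, F5, Eb5 — each down a 2nd from the last.
One more step down a 2nd gives D5.

D5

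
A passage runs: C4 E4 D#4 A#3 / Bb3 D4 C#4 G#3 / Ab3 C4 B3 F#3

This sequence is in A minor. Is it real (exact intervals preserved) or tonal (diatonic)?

real

Each cell has the same semitone pattern (4, -1, -5) — intervals are preserved exactly.
And D#4 lies outside A minor, so the sequence is real rather than tonal.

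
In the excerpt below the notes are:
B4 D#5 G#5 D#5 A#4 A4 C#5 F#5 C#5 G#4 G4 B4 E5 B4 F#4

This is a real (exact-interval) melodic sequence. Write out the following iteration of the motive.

The 5-note cells begin on B4, A4, G4 — each down a 2nd from the last.
Statement 4 starts on F4 and keeps the same exact contour: F4 A4 D5 A4 E4.

F4 A4 D5 A4 E4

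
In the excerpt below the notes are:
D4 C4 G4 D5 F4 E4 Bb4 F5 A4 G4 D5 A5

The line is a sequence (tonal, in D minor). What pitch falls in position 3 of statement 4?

The unit is 4 notes. Position-3 pitches of the 3 shown cells: G4, Bb4, D5.
Each moves up a 3rd; the next is F5.

F5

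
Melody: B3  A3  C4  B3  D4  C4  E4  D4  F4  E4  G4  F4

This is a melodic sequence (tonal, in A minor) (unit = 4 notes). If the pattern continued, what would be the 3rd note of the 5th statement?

The unit is 4 notes. Position-3 pitches of the 3 shown cells: C4, E4, G4.
Extending up a 3rd: B4 → D5.

D5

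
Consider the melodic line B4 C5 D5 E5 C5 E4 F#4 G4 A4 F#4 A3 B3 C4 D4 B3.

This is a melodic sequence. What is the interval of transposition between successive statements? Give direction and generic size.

down a 5th

With a 5-note motive the entries are B4, E4, A3, each down a 5th from the previous.
From B4 to E4: down a 5th.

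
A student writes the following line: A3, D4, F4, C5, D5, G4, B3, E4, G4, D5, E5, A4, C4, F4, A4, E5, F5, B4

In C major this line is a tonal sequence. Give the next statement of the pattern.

D4 G4 B4 F5 G5 C5

With a 6-note motive the entries are A3, B3, C4, each up a 2nd from the previous.
From D4 the diatonic shape gives D4 G4 B4 F5 G5 C5.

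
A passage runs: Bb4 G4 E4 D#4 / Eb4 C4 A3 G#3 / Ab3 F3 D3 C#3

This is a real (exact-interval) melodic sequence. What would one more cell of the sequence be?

Unit = 4 notes; the statements start on Bb4, Eb4, Ab3, moving down a 5th each time.
From Db3 the exact shape gives Db3 Bb2 G2 F#2.

Db3 Bb2 G2 F#2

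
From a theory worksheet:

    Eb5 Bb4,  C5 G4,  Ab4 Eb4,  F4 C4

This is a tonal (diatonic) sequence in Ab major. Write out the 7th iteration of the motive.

G3 Db3

Unit = 2 notes; the statements start on Eb5, C5, Ab4, F4, moving down a 3rd each time.
Extending down a 3rd: Db4 → Bb3 → G3.
Statement 7 starts on G3 and keeps the same diatonic contour: G3 Db3.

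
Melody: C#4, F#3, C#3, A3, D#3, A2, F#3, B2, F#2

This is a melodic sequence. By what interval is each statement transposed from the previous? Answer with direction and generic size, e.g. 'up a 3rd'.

Taking 3-note groups, the heads are C#4, A3, F#3: the pattern moves down a 3rd.
C#4 to A3 is down a 3rd.

down a 3rd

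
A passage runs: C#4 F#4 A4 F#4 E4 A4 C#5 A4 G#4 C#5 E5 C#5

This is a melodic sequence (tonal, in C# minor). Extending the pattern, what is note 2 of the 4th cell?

E5

The unit is 4 notes. Position-2 pitches of the 3 shown cells: F#4, A4, C#5.
From C#5, up a 3rd gives E5.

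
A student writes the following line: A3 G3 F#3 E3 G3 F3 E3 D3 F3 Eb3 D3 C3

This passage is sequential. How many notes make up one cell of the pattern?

There are 12 notes; a 4-note unit gives 3 cells:
A3 G3 F#3 E3 | G3 F3 E3 D3 | F3 Eb3 D3 C3
That's a consistent down a 2nd shift per cell, and no other grouping gives one.

4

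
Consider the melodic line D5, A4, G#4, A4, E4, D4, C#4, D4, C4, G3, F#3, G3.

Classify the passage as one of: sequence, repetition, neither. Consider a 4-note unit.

Note 1 of cell 2 is E4; if this were a sequence it would be G4. No unit length gives a consistent transposition pattern.

neither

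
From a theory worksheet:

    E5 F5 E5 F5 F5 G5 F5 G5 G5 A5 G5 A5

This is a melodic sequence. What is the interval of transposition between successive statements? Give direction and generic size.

With a 4-note motive the entries are E5, F5, G5, each up a 2nd from the previous.
From E5 to F5: up a 2nd.

up a 2nd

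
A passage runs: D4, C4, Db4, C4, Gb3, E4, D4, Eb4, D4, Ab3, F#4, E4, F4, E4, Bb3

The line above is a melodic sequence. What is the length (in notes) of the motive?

There are 15 notes; a 5-note unit gives 3 cells:
D4 C4 Db4 C4 Gb3 | E4 D4 Eb4 D4 Ab3 | F#4 E4 F4 E4 Bb3
That's a consistent up a 2nd shift per cell, and no other grouping gives one.

5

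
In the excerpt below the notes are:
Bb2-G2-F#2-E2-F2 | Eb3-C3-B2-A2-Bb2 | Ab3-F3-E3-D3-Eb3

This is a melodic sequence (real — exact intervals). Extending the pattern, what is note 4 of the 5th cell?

C4

Grouping in 5s, the 4th note of each cell is E2, A2, D3.
Each moves up a 4th. Continuing: G3 → C4.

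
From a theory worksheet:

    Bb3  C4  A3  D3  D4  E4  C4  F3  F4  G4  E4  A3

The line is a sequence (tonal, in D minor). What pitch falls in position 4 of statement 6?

Grouping in 4s, the 4th note of each cell is D3, F3, A3.
Extending up a 3rd: C4 → E4 → G4.

G4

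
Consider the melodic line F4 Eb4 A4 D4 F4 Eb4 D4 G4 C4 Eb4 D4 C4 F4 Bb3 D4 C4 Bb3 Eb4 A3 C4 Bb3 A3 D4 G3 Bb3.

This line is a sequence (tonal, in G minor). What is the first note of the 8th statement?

F3

The 5-note cells begin on F4, Eb4, D4, C4, Bb3 — each down a 2nd from the last.
Extending the heads down a 2nd: A3 → G3 → F3.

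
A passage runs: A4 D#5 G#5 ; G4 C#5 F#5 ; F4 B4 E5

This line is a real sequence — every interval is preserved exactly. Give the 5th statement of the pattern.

Db4 G4 C5

The 3-note cells begin on A4, G4, F4 — each down a 2nd from the last.
Carrying on: Eb4 → Db4.
So cell 5 is Db4 G4 C5.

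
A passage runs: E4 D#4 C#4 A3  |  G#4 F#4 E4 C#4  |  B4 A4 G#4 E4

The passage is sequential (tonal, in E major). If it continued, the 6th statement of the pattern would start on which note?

A5

Unit = 4 notes; the statements start on E4, G#4, B4, moving up a 3rd each time.
Continuing: D#5 → F#5 → A5. Statement 6 starts on A5.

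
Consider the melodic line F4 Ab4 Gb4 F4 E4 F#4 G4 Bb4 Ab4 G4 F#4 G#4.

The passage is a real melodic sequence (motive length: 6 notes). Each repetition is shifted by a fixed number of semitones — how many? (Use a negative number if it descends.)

2

With a 6-note motive the entries are F4, G4, each up a 2nd from the previous.
Counting half-steps from F4 to G4: 2.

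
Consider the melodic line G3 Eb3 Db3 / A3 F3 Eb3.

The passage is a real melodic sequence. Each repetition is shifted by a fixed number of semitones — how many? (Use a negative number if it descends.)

Taking 3-note groups, the heads are G3, A3: the pattern moves up a 2nd.
G3 to A3 spans +2 semitones.

2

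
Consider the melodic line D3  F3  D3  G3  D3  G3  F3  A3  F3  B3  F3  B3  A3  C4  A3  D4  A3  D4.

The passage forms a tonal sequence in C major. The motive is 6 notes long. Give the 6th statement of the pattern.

G4 B4 G4 C5 G4 C5

Taking 6-note groups, the heads are D3, F3, A3: the pattern moves up a 3rd.
Extending up a 3rd: C4 → E4 → G4.
Statement 6 starts on G4 and keeps the same diatonic contour: G4 B4 G4 C5 G4 C5.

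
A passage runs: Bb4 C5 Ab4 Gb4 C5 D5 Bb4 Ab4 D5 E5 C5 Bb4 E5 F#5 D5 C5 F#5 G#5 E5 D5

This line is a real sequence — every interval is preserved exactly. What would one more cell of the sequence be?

The 4-note cells begin on Bb4, C5, D5, E5, F#5 — each up a 2nd from the last.
So cell 6 is G#5 A#5 F#5 E5.

G#5 A#5 F#5 E5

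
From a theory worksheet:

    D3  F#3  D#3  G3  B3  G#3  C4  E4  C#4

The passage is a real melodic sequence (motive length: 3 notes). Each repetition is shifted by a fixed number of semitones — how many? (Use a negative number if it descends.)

5

Unit = 3 notes; the statements start on D3, G3, C4, moving up a 4th each time.
D3 to G3 spans +5 semitones.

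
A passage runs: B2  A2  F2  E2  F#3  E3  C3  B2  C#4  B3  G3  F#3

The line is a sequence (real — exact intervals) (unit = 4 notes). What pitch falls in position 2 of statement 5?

C#5

With 4-note cells, note 2 of each statement runs A2, E3, B3.
Extending up a 5th: F#4 → C#5.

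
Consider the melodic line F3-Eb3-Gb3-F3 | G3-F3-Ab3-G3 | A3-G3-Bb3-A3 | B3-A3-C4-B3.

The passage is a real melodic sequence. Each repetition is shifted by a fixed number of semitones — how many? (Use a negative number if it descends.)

Unit = 4 notes; the statements start on F3, G3, A3, B3, moving up a 2nd each time.
F3→G3 is 55 − 53 = 2 semitones.

2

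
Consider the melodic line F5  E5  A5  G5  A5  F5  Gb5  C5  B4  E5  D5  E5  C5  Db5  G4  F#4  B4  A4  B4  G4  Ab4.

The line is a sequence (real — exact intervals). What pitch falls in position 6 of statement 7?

B2

The unit is 7 notes. Position-6 pitches of the 3 shown cells: F5, C5, G4.
Extending down a 4th: D4 → A3 → E3 → B2.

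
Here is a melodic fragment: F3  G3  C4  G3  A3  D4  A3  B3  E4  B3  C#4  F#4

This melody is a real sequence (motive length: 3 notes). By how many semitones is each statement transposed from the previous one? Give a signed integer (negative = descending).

Taking 3-note groups, the heads are F3, G3, A3, B3: the pattern moves up a 2nd.
Counting half-steps from F3 to G3: 2.

2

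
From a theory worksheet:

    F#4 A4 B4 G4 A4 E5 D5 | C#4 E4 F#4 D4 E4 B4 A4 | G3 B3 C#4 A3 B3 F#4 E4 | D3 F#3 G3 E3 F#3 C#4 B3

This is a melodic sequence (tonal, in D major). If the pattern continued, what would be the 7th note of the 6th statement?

C#3

The unit is 7 notes. Position-7 pitches of the 4 shown cells: D5, A4, E4, B3.
Extending down a 4th: F#3 → C#3.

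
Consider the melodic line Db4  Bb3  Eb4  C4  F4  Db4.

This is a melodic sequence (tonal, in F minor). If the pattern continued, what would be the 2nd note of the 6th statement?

Grouping in 2s, the 2nd note of each cell is Bb3, C4, Db4.
Each moves up a 2nd. Continuing: Eb4 → F4 → G4.

G4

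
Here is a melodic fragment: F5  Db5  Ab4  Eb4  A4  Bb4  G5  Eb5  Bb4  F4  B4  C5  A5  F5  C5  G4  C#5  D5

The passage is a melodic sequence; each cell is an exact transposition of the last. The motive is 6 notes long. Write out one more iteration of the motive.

With a 6-note motive the entries are F5, G5, A5, each up a 2nd from the previous.
Statement 4 starts on B5 and keeps the same exact contour: B5 G5 D5 A4 D#5 E5.

B5 G5 D5 A4 D#5 E5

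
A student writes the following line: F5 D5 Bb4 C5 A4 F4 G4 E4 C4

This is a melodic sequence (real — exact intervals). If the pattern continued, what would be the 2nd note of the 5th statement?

F#3

With 3-note cells, note 2 of each statement runs D5, A4, E4.
Extending down a 4th: B3 → F#3.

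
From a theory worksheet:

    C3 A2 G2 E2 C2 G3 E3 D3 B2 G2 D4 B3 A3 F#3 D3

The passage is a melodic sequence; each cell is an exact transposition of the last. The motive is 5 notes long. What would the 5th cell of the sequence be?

Unit = 5 notes; the statements start on C3, G3, D4, moving up a 5th each time.
Continuing the starts: A4 → E5.
Statement 5 starts on E5 and keeps the same exact contour: E5 C#5 B4 G#4 E4.

E5 C#5 B4 G#4 E4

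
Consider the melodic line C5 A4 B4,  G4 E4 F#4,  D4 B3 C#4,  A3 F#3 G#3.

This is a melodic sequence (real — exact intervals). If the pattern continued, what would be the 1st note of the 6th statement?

Grouping in 3s, the 1st note of each cell is C5, G4, D4, A3.
Each moves down a 4th. Continuing: E3 → B2.

B2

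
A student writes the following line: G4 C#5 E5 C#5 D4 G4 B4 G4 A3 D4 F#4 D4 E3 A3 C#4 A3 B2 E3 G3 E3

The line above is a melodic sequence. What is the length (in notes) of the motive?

Try groups of 4 (5 cells in 20 notes):
G4 C#5 E5 C#5 | D4 G4 B4 G4 | A3 D4 F#4 D4 | E3 A3 C#4 A3 | B2 E3 G3 E3
That's a consistent down a 4th shift per cell, and no other grouping gives one.

4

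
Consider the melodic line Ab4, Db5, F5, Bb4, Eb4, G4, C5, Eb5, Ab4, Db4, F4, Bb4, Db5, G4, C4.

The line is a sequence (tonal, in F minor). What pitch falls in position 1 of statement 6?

The unit is 5 notes. Position-1 pitches of the 3 shown cells: Ab4, G4, F4.
Extending down a 2nd: Eb4 → Db4 → C4.

C4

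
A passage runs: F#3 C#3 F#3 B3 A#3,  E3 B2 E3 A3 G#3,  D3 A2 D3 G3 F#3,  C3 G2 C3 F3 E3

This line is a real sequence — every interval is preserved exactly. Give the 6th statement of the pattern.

Ab2 Eb2 Ab2 Db3 C3

Taking 5-note groups, the heads are F#3, E3, D3, C3: the pattern moves down a 2nd.
Carrying on: Bb2 → Ab2.
So cell 6 is Ab2 Eb2 Ab2 Db3 C3.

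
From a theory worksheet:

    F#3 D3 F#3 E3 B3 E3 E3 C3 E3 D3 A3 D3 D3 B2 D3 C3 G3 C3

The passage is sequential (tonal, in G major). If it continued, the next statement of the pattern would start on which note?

C3

Taking 6-note groups, the heads are F#3, E3, D3: the pattern moves down a 2nd.
The next head, down a 2nd from D3, is C3.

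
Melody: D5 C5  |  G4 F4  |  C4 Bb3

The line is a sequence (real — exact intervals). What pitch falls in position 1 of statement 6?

Eb2

Grouping in 2s, the 1st note of each cell is D5, G4, C4.
Each moves down a 5th. Continuing: F3 → Bb2 → Eb2.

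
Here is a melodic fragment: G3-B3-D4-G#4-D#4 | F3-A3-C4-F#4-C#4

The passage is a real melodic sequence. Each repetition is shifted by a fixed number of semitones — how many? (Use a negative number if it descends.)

-2

Taking 5-note groups, the heads are G3, F3: the pattern moves down a 2nd.
G3→F3 is 53 − 55 = -2 semitones.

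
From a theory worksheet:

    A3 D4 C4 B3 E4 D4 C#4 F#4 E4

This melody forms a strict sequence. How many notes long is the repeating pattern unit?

Try groups of 3 (3 cells in 9 notes):
A3 D4 C4 | B3 E4 D4 | C#4 F#4 E4
Each cell is the previous one up a 2nd — so the unit is 3 notes.

3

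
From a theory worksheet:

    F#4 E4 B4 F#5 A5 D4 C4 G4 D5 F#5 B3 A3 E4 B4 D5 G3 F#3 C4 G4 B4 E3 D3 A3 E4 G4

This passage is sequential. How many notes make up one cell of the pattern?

5

25 notes total. Splitting into 5 groups of 5:
F#4 E4 B4 F#5 A5 | D4 C4 G4 D5 F#5 | B3 A3 E4 B4 D5 | G3 F#3 C4 G4 B4 | E3 D3 A3 E4 G4
Each cell is the previous one down a 3rd — so the unit is 5 notes.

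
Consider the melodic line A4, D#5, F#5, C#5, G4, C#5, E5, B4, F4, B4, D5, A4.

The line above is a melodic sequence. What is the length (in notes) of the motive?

12 notes total. Splitting into 3 groups of 4:
A4 D#5 F#5 C#5 | G4 C#5 E5 B4 | F4 B4 D5 A4
That's a consistent down a 2nd shift per cell, and no other grouping gives one.

4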